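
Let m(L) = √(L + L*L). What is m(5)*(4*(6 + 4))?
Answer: 40*√30 ≈ 219.09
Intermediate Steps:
m(L) = √(L + L²)
m(5)*(4*(6 + 4)) = √(5*(1 + 5))*(4*(6 + 4)) = √(5*6)*(4*10) = √30*40 = 40*√30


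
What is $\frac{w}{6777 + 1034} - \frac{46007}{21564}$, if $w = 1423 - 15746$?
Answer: $- \frac{668221849}{168436404} \approx -3.9672$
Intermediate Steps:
$w = -14323$
$\frac{w}{6777 + 1034} - \frac{46007}{21564} = - \frac{14323}{6777 + 1034} - \frac{46007}{21564} = - \frac{14323}{7811} - \frac{46007}{21564} = - \frac{668221849}{168436404}$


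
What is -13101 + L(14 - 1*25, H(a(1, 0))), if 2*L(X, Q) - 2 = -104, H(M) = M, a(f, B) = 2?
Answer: -13152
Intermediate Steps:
L(X, Q) = -51 (L(X, Q) = 1 + (½)*(-104) = 1 - 52 = -51)
-13101 + L(14 - 1*25, H(a(1, 0))) = -13101 - 51 = -13152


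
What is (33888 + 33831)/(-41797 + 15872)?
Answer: -67719/25925 ≈ -2.6121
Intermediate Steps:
(33888 + 33831)/(-41797 + 15872) = 67719/(-25925) = 67719*(-1/25925) = -67719/25925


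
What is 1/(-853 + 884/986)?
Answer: -29/24711 ≈ -0.0011736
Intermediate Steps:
1/(-853 + 884/986) = 1/(-853 + 884*(1/986)) = 1/(-853 + 26/29) = 1/(-24711/29) = -29/24711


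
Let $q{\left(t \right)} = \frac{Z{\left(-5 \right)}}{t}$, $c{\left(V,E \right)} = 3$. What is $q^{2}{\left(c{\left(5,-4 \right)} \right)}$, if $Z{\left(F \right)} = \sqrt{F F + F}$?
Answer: $\frac{20}{9} \approx 2.2222$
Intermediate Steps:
$Z{\left(F \right)} = \sqrt{F + F^{2}}$ ($Z{\left(F \right)} = \sqrt{F^{2} + F} = \sqrt{F + F^{2}}$)
$q{\left(t \right)} = \frac{2 \sqrt{5}}{t}$ ($q{\left(t \right)} = \frac{\sqrt{- 5 \left(1 - 5\right)}}{t} = \frac{\sqrt{\left(-5\right) \left(-4\right)}}{t} = \frac{\sqrt{20}}{t} = \frac{2 \sqrt{5}}{t}$)
$q^{2}{\left(c{\left(5,-4 \right)} \right)} = \left(\frac{2 \sqrt{5}}{3}\right)^{2} = \frac{20}{9}$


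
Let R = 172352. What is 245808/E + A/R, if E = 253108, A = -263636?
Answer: -1522680017/2726479376 ≈ -0.55848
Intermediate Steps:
245808/E + A/R = 245808/253108 - 263636/172352 = 245808*(1/253108) - 263636*1/172352 = 61452/63277 - 65909/43088 = -1522680017/2726479376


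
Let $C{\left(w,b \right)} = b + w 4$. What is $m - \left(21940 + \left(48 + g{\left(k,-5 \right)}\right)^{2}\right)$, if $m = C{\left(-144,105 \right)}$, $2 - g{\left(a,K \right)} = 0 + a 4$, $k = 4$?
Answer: $-23567$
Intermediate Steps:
$g{\left(a,K \right)} = 2 - 4 a$ ($g{\left(a,K \right)} = 2 - \left(0 + a 4\right) = 2 - \left(0 + 4 a\right) = 2 - 4 a$)
$C{\left(w,b \right)} = b + 4 w$
$m = -471$ ($m = 105 + 4 \left(-144\right) = 105 - 576 = -471$)
$m - \left(21940 + \left(48 + g{\left(k,-5 \right)}\right)^{2}\right) = -471 - \left(21940 + \left(48 + \left(2 - 16\right)\right)^{2}\right) = -471 - \left(21940 + \left(48 - 14\right)^{2}\right) = -471 - 23096 = -23567$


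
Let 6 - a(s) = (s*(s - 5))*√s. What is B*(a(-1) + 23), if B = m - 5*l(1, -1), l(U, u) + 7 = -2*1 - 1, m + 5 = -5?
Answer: 1160 - 240*I ≈ 1160.0 - 240.0*I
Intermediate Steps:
m = -10 (m = -5 - 5 = -10)
l(U, u) = -10 (l(U, u) = -7 + (-2*1 - 1) = -7 + (-2 - 1) = -7 - 3 = -10)
B = 40 (B = -10 - 5*(-10) = -10 + 50 = 40)
a(s) = 6 - s^(3/2)*(-5 + s) (a(s) = 6 - s*(s - 5)*√s = 6 - s*(-5 + s)*√s = 6 - s^(3/2)*(-5 + s))
B*(a(-1) + 23) = 40*((6 - (-1)^(5/2) + 5*(-1)^(3/2)) + 23) = 40*((6 - I + 5*(-I)) + 23) = 40*((6 - I - 5*I) + 23) = 40*((6 - 6*I) + 23) = 40*(29 - 6*I) = 1160 - 240*I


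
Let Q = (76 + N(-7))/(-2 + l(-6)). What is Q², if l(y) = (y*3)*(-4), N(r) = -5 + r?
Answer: 1024/1225 ≈ 0.83592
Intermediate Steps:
l(y) = -12*y (l(y) = (3*y)*(-4) = -12*y)
Q = 32/35 (Q = (76 + (-5 - 7))/(-2 - 12*(-6)) = (76 - 12)/(-2 + 72) = 64/70 = 64*(1/70) = 32/35 ≈ 0.91429)
Q² = (32/35)² = 1024/1225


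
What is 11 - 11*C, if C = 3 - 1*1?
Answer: -11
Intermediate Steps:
C = 2 (C = 3 - 1 = 2)
11 - 11*C = 11 - 11*2 = 11 - 22 = -11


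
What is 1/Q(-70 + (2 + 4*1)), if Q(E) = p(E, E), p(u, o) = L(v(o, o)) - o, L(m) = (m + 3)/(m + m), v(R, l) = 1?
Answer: 1/66 ≈ 0.015152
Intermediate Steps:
L(m) = (3 + m)/(2*m) (L(m) = (3 + m)/((2*m)) = (3 + m)*(1/(2*m)) = (3 + m)/(2*m))
p(u, o) = 2 - o (p(u, o) = (½)*(3 + 1)/1 - o = (½)*1*4 - o = 2 - o)
Q(E) = 2 - E
1/Q(-70 + (2 + 4*1)) = 1/(2 - (-70 + (2 + 4*1))) = 1/(2 - (-70 + (2 + 4))) = 1/(2 - (-70 + 6)) = 1/(2 - 1*(-64)) = 1/(2 + 64) = 1/66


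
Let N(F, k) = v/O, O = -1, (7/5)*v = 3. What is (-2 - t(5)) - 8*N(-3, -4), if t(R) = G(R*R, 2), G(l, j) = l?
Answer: -69/7 ≈ -9.8571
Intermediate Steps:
t(R) = R² (t(R) = R*R = R²)
v = 15/7 (v = (5/7)*3 = 15/7 ≈ 2.1429)
N(F, k) = -15/7 (N(F, k) = (15/7)/(-1) = (15/7)*(-1) = -15/7)
(-2 - t(5)) - 8*N(-3, -4) = (-2 - 1*5²) - 8*(-15/7) = (-2 - 1*25) + 120/7 = (-2 - 25) + 120/7 = -27 + 120/7 = -69/7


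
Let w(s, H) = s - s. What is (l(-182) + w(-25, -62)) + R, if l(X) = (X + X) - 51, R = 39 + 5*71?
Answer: -21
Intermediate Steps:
w(s, H) = 0
R = 394 (R = 39 + 355 = 394)
l(X) = -51 + 2*X (l(X) = 2*X - 51 = -51 + 2*X)
(l(-182) + w(-25, -62)) + R = ((-51 + 2*(-182)) + 0) + 394 = ((-51 - 364) + 0) + 394 = (-415 + 0) + 394 = -415 + 394 = -21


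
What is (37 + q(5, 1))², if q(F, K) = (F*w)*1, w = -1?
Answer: 1024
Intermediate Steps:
q(F, K) = -F (q(F, K) = (F*(-1))*1 = -F*1 = -F)
(37 + q(5, 1))² = (37 - 1*5)² = (37 - 5)² = 32² = 1024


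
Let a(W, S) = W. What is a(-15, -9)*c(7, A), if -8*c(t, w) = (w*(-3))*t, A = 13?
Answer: -4095/8 ≈ -511.88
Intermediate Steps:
c(t, w) = 3*t*w/8 (c(t, w) = -w*(-3)*t/8 = -(-3*w)*t/8 = -(-3)*t*w/8 = 3*t*w/8)
a(-15, -9)*c(7, A) = -45*7*13/8 = -15*273/8 = -4095/8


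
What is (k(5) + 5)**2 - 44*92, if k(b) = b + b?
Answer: -3823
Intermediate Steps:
k(b) = 2*b
(k(5) + 5)**2 - 44*92 = (2*5 + 5)**2 - 44*92 = (10 + 5)**2 - 4048 = 15**2 - 4048 = 225 - 4048 = -3823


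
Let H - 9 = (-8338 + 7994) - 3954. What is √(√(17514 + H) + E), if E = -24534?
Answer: I*√24419 ≈ 156.27*I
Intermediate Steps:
H = -4289 (H = 9 + ((-8338 + 7994) - 3954) = 9 + (-344 - 3954) = 9 - 4298 = -4289)
√(√(17514 + H) + E) = √(√(17514 - 4289) - 24534) = √(√13225 - 24534) = √(115 - 24534) = √(-24419) = I*√24419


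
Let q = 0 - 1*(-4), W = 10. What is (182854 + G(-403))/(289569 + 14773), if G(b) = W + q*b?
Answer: 90626/152171 ≈ 0.59555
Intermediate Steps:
q = 4 (q = 0 + 4 = 4)
G(b) = 10 + 4*b
(182854 + G(-403))/(289569 + 14773) = (182854 + (10 + 4*(-403)))/(289569 + 14773) = (182854 + (10 - 1612))/304342 = (182854 - 1602)*(1/304342) = 181252*(1/304342) = 90626/152171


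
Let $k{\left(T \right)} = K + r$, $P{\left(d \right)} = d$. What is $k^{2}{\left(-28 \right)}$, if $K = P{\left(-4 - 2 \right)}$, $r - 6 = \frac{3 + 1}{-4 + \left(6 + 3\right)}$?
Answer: $\frac{16}{25} \approx 0.64$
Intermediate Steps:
$r = \frac{34}{5}$ ($r = 6 + \frac{3 + 1}{-4 + \left(6 + 3\right)} = 6 + \frac{4}{-4 + 9} = 6 + \frac{4}{5} = \frac{34}{5} \approx 6.8$)
$K = -6$ ($K = -4 - 2 = -6$)
$k{\left(T \right)} = \frac{4}{5}$ ($k{\left(T \right)} = -6 + \frac{34}{5} = \frac{4}{5}$)
$k^{2}{\left(-28 \right)} = \left(\frac{4}{5}\right)^{2} = \frac{16}{25}$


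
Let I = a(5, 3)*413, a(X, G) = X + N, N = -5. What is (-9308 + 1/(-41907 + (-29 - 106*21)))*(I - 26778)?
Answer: 5503680960933/22081 ≈ 2.4925e+8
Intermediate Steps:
a(X, G) = -5 + X (a(X, G) = X - 5 = -5 + X)
I = 0 (I = (-5 + 5)*413 = 0*413 = 0)
(-9308 + 1/(-41907 + (-29 - 106*21)))*(I - 26778) = (-9308 + 1/(-41907 + (-29 - 106*21)))*(0 - 26778) = (-9308 + 1/(-41907 + (-29 - 2226)))*(-26778) = (-9308 + 1/(-41907 - 2255))*(-26778) = (-9308 + 1/(-44162))*(-26778) = (-9308 - 1/44162)*(-26778) = -411059897/44162*(-26778) = 5503680960933/22081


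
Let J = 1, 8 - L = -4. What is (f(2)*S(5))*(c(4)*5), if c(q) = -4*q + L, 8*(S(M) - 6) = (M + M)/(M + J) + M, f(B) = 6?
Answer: -820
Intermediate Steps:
L = 12 (L = 8 - 1*(-4) = 8 + 4 = 12)
S(M) = 6 + M/8 + M/(4*(1 + M)) (S(M) = 6 + ((M + M)/(M + 1) + M)/8 = 6 + ((2*M)/(1 + M) + M)/8 = 6 + (2*M/(1 + M) + M)/8 = 6 + (M + 2*M/(1 + M))/8 = 6 + (M/8 + M/(4*(1 + M))) = 6 + M/8 + M/(4*(1 + M)))
c(q) = 12 - 4*q (c(q) = -4*q + 12 = 12 - 4*q)
(f(2)*S(5))*(c(4)*5) = (6*((48 + 5² + 51*5)/(8*(1 + 5))))*((12 - 4*4)*5) = (6*((⅛)*(48 + 25 + 255)/6))*((12 - 16)*5) = (6*((⅛)*(⅙)*328))*(-4*5) = (6*(41/6))*(-20) = 41*(-20) = -820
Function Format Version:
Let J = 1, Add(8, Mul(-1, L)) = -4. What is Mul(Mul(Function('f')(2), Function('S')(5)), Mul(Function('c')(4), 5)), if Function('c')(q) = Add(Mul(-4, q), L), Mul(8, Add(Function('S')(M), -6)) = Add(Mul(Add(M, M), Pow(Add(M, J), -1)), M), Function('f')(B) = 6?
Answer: -820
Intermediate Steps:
L = 12 (L = Add(8, Mul(-1, -4)) = Add(8, 4) = 12)
Function('S')(M) = Add(6, Mul(Rational(1, 8), M), Mul(Rational(1, 4), M, Pow(Add(1, M), -1))) (Function('S')(M) = Add(6, Mul(Rational(1, 8), Add(Mul(Add(M, M), Pow(Add(M, 1), -1)), M))) = Add(6, Mul(Rational(1, 8), Add(Mul(Mul(2, M), Pow(Add(1, M), -1)), M))) = Add(6, Mul(Rational(1, 8), Add(Mul(2, M, Pow(Add(1, M), -1)), M))) = Add(6, Mul(Rational(1, 8), Add(M, Mul(2, M, Pow(Add(1, M), -1))))) = Add(6, Add(Mul(Rational(1, 8), M), Mul(Rational(1, 4), M, Pow(Add(1, M), -1)))) = Add(6, Mul(Rational(1, 8), M), Mul(Rational(1, 4), M, Pow(Add(1, M), -1))))
Function('c')(q) = Add(12, Mul(-4, q)) (Function('c')(q) = Add(Mul(-4, q), 12) = Add(12, Mul(-4, q)))
Mul(Mul(Function('f')(2), Function('S')(5)), Mul(Function('c')(4), 5)) = Mul(Mul(6, Mul(Rational(1, 8), Pow(Add(1, 5), -1), Add(48, Pow(5, 2), Mul(51, 5)))), Mul(Add(12, Mul(-4, 4)), 5)) = Mul(Mul(6, Mul(Rational(1, 8), Pow(6, -1), Add(48, 25, 255))), Mul(Add(12, -16), 5)) = Mul(Mul(6, Mul(Rational(1, 8), Rational(1, 6), 328)), Mul(-4, 5)) = Mul(Mul(6, Rational(41, 6)), -20) = Mul(41, -20) = -820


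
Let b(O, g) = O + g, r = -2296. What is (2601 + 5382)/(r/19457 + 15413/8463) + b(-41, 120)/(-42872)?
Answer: 56355969100629269/12023867958296 ≈ 4687.0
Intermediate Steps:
(2601 + 5382)/(r/19457 + 15413/8463) + b(-41, 120)/(-42872) = (2601 + 5382)/(-2296/19457 + 15413/8463) + (-41 + 120)/(-42872) = 7983/(-2296*1/19457 + 15413*(1/8463)) + 79*(-1/42872) = 7983/(-2296/19457 + 15413/8463) - 79/42872 = 7983/(280459693/164664591) - 79/42872 = 7983*(164664591/280459693) - 79/42872 = 1314517429953/280459693 - 79/42872 = 56355969100629269/12023867958296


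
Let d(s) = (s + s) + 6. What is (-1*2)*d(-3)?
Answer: 0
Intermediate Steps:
d(s) = 6 + 2*s (d(s) = 2*s + 6 = 6 + 2*s)
(-1*2)*d(-3) = (-1*2)*(6 + 2*(-3)) = -2*(6 - 6) = -2*0 = 0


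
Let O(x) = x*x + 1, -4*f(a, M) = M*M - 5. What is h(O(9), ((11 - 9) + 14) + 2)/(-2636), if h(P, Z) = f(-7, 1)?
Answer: -1/2636 ≈ -0.00037936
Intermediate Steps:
f(a, M) = 5/4 - M²/4 (f(a, M) = -(M*M - 5)/4 = -(M² - 5)/4 = -(-5 + M²)/4 = 5/4 - M²/4)
O(x) = 1 + x² (O(x) = x² + 1 = 1 + x²)
h(P, Z) = 1 (h(P, Z) = 5/4 - ¼*1² = 5/4 - ¼*1 = 5/4 - ¼ = 1)
h(O(9), ((11 - 9) + 14) + 2)/(-2636) = 1/(-2636) = 1*(-1/2636) = -1/2636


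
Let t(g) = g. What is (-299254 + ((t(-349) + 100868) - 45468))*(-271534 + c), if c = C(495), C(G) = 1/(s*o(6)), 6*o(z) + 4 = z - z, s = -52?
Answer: 6896178677199/104 ≈ 6.6309e+10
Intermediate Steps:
o(z) = -⅔ (o(z) = -⅔ + (z - z)/6 = -⅔ + (⅙)*0 = -⅔ + 0 = -⅔)
C(G) = 3/104 (C(G) = 1/(-52*(-⅔)) = 1/(104/3) = 3/104)
c = 3/104 ≈ 0.028846
(-299254 + ((t(-349) + 100868) - 45468))*(-271534 + c) = (-299254 + ((-349 + 100868) - 45468))*(-271534 + 3/104) = (-299254 + (100519 - 45468))*(-28239533/104) = (-299254 + 55051)*(-28239533/104) = -244203*(-28239533/104) = 6896178677199/104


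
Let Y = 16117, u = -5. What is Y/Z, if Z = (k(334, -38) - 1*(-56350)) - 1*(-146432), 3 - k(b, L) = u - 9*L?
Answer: 16117/202448 ≈ 0.079611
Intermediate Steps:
k(b, L) = 8 + 9*L (k(b, L) = 3 - (-5 - 9*L) = 3 + (5 + 9*L) = 8 + 9*L)
Z = 202448 (Z = ((8 + 9*(-38)) - 1*(-56350)) - 1*(-146432) = ((8 - 342) + 56350) + 146432 = (-334 + 56350) + 146432 = 56016 + 146432 = 202448)
Y/Z = 16117/202448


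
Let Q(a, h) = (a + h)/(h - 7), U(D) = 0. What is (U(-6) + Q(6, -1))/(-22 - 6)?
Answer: 5/224 ≈ 0.022321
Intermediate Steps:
Q(a, h) = (a + h)/(-7 + h)
(U(-6) + Q(6, -1))/(-22 - 6) = (0 + (6 - 1)/(-7 - 1))/(-22 - 6) = (0 + 5/(-8))/(-28) = (0 - ⅛*5)*(-1/28) = (0 - 5/8)*(-1/28) = -5/8*(-1/28) = 5/224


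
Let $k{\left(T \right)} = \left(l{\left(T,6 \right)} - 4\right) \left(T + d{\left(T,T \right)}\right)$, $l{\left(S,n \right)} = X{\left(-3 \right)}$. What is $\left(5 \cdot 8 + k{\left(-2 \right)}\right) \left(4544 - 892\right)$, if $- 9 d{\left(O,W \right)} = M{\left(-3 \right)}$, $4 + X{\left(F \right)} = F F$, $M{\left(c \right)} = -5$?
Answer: $\frac{1267244}{9} \approx 1.4081 \cdot 10^{5}$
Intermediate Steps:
$X{\left(F \right)} = -4 + F^{2}$ ($X{\left(F \right)} = -4 + F F = -4 + F^{2}$)
$l{\left(S,n \right)} = 5$ ($l{\left(S,n \right)} = -4 + \left(-3\right)^{2} = -4 + 9 = 5$)
$d{\left(O,W \right)} = \frac{5}{9}$ ($d{\left(O,W \right)} = \left(- \frac{1}{9}\right) \left(-5\right) = \frac{5}{9}$)
$k{\left(T \right)} = \frac{5}{9} + T$ ($k{\left(T \right)} = \left(5 - 4\right) \left(T + \frac{5}{9}\right) = 1 \left(\frac{5}{9} + T\right) = \frac{5}{9} + T$)
$\left(5 \cdot 8 + k{\left(-2 \right)}\right) \left(4544 - 892\right) = \left(5 \cdot 8 + \left(\frac{5}{9} - 2\right)\right) \left(4544 - 892\right) = \left(40 - \frac{13}{9}\right) 3652 = \frac{347}{9} \cdot 3652 = \frac{1267244}{9}$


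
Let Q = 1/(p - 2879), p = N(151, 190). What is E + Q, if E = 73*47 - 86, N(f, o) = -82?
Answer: 9904544/2961 ≈ 3345.0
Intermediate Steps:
p = -82
E = 3345 (E = 3431 - 86 = 3345)
Q = -1/2961 (Q = 1/(-82 - 2879) = 1/(-2961) = -1/2961 ≈ -0.00033772)
E + Q = 3345 - 1/2961 = 9904544/2961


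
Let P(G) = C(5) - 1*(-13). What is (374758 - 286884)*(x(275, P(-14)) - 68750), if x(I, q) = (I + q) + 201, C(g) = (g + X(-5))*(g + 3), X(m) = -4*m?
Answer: -5980792314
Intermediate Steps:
C(g) = (3 + g)*(20 + g) (C(g) = (g - 4*(-5))*(g + 3) = (g + 20)*(3 + g) = (20 + g)*(3 + g) = (3 + g)*(20 + g))
P(G) = 213 (P(G) = (60 + 5² + 23*5) - 1*(-13) = (60 + 25 + 115) + 13 = 200 + 13 = 213)
x(I, q) = 201 + I + q
(374758 - 286884)*(x(275, P(-14)) - 68750) = (374758 - 286884)*((201 + 275 + 213) - 68750) = 87874*(689 - 68750) = 87874*(-68061) = -5980792314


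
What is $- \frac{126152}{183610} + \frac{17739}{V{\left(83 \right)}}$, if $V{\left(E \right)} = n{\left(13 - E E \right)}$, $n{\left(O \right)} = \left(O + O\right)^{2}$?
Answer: $- \frac{147248730289}{214344845120} \approx -0.68697$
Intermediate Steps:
$n{\left(O \right)} = 4 O^{2}$ ($n{\left(O \right)} = \left(2 O\right)^{2} = 4 O^{2}$)
$V{\left(E \right)} = 4 \left(13 - E^{2}\right)^{2}$ ($V{\left(E \right)} = 4 \left(13 - E E\right)^{2} = 4 \left(13 - E^{2}\right)^{2}$)
$- \frac{126152}{183610} + \frac{17739}{V{\left(83 \right)}} = - \frac{126152}{183610} + \frac{17739}{4 \left(-13 + 83^{2}\right)^{2}} = \left(-126152\right) \frac{1}{183610} + \frac{17739}{4 \left(-13 + 6889\right)^{2}} = - \frac{63076}{91805} + \frac{17739}{4 \cdot 6876^{2}} = - \frac{63076}{91805} + \frac{17739}{4 \cdot 47279376} = - \frac{63076}{91805} + \frac{17739}{189117504} = - \frac{63076}{91805} + 17739 \cdot \frac{1}{189117504} = - \frac{63076}{91805} + \frac{219}{2334784} = - \frac{147248730289}{214344845120}$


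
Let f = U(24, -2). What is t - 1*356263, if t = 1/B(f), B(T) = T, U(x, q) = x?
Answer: -8550311/24 ≈ -3.5626e+5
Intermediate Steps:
f = 24
t = 1/24 ≈ 0.041667
t - 1*356263 = 1/24 - 1*356263 = 1/24 - 356263 = -8550311/24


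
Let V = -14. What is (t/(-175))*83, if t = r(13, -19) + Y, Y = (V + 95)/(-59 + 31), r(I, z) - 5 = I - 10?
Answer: -11869/4900 ≈ -2.4222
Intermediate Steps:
r(I, z) = -5 + I (r(I, z) = 5 + (I - 10) = 5 + (-10 + I) = -5 + I)
Y = -81/28 (Y = (-14 + 95)/(-59 + 31) = 81/(-28) = 81*(-1/28) = -81/28 ≈ -2.8929)
t = 143/28 (t = (-5 + 13) - 81/28 = 8 - 81/28 = 143/28 ≈ 5.1071)
(t/(-175))*83 = ((143/28)/(-175))*83 = ((143/28)*(-1/175))*83 = -143/4900*83 = -11869/4900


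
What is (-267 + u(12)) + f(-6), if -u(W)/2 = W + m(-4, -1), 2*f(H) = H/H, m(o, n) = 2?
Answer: -589/2 ≈ -294.50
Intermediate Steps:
f(H) = ½ (f(H) = (H/H)/2 = (½)*1 = ½)
u(W) = -4 - 2*W (u(W) = -2*(W + 2) = -2*(2 + W) = -4 - 2*W)
(-267 + u(12)) + f(-6) = (-267 + (-4 - 2*12)) + ½ = (-267 + (-4 - 24)) + ½ = (-267 - 28) + ½ = -295 + ½ = -589/2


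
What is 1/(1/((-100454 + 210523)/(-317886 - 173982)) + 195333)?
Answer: 110069/21499616109 ≈ 5.1196e-6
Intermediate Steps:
1/(1/((-100454 + 210523)/(-317886 - 173982)) + 195333) = 1/(1/(110069/(-491868)) + 195333) = 1/(1/(110069*(-1/491868)) + 195333) = 1/(1/(-110069/491868) + 195333) = 1/(-491868/110069 + 195333) = 1/(21499616109/110069) = 110069/21499616109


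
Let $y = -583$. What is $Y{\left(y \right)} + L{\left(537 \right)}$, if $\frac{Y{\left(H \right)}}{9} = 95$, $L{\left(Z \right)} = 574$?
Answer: $1429$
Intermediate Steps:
$Y{\left(H \right)} = 855$ ($Y{\left(H \right)} = 9 \cdot 95 = 855$)
$Y{\left(y \right)} + L{\left(537 \right)} = 855 + 574 = 1429$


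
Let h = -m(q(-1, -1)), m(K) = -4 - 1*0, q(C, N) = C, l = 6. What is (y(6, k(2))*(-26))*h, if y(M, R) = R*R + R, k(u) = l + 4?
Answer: -11440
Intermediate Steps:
m(K) = -4 (m(K) = -4 + 0 = -4)
k(u) = 10 (k(u) = 6 + 4 = 10)
y(M, R) = R + R**2 (y(M, R) = R**2 + R = R + R**2)
h = 4 (h = -1*(-4) = 4)
(y(6, k(2))*(-26))*h = ((10*(1 + 10))*(-26))*4 = ((10*11)*(-26))*4 = (110*(-26))*4 = -2860*4 = -11440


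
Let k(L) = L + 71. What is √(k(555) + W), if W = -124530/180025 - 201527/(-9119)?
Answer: √69790785523492772145/328329595 ≈ 25.444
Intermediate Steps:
W = 7028861821/328329595 (W = -124530*1/180025 - 201527*(-1/9119) = -24906/36005 + 201527/9119 = 7028861821/328329595 ≈ 21.408)
k(L) = 71 + L
√(k(555) + W) = √((71 + 555) + 7028861821/328329595) = √(626 + 7028861821/328329595) = √(212563188291/328329595) = √69790785523492772145/328329595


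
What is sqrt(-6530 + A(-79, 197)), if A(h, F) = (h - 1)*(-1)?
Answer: 5*I*sqrt(258) ≈ 80.312*I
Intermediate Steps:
A(h, F) = 1 - h (A(h, F) = (-1 + h)*(-1) = 1 - h)
sqrt(-6530 + A(-79, 197)) = sqrt(-6530 + (1 - 1*(-79))) = sqrt(-6530 + (1 + 79)) = sqrt(-6530 + 80) = sqrt(-6450) = 5*I*sqrt(258)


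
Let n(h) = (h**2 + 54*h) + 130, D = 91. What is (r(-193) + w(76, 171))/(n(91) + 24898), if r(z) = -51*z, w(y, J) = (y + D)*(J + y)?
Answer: 51092/38223 ≈ 1.3367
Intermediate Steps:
w(y, J) = (91 + y)*(J + y) (w(y, J) = (y + 91)*(J + y) = (91 + y)*(J + y))
n(h) = 130 + h**2 + 54*h
(r(-193) + w(76, 171))/(n(91) + 24898) = (-51*(-193) + (76**2 + 91*171 + 91*76 + 171*76))/((130 + 91**2 + 54*91) + 24898) = (9843 + (5776 + 15561 + 6916 + 12996))/((130 + 8281 + 4914) + 24898) = (9843 + 41249)/(13325 + 24898) = 51092/38223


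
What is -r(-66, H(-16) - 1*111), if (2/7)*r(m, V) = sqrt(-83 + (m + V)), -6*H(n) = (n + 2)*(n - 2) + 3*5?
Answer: -7*I*sqrt(1218)/4 ≈ -61.075*I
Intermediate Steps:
H(n) = -5/2 - (-2 + n)*(2 + n)/6 (H(n) = -((n + 2)*(n - 2) + 3*5)/6 = -((2 + n)*(-2 + n) + 15)/6 = -((-2 + n)*(2 + n) + 15)/6 = -(15 + (-2 + n)*(2 + n))/6 = -5/2 - (-2 + n)*(2 + n)/6)
r(m, V) = 7*sqrt(-83 + V + m)/2 (r(m, V) = 7*sqrt(-83 + (m + V))/2 = 7*sqrt(-83 + (V + m))/2 = 7*sqrt(-83 + V + m)/2)
-r(-66, H(-16) - 1*111) = -7*sqrt(-83 + ((-11/6 - 1/6*(-16)**2) - 1*111) - 66)/2 = -7*sqrt(-83 + ((-11/6 - 1/6*256) - 111) - 66)/2 = -7*sqrt(-83 + ((-11/6 - 128/3) - 111) - 66)/2 = -7*sqrt(-83 + (-89/2 - 111) - 66)/2 = -7*sqrt(-83 - 311/2 - 66)/2 = -7*sqrt(-609/2)/2 = -7*I*sqrt(1218)/2/2 = -7*I*sqrt(1218)/4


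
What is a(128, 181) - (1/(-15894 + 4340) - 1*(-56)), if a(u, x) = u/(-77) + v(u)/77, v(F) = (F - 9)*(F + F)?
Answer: 300681373/889658 ≈ 337.97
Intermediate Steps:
v(F) = 2*F*(-9 + F) (v(F) = (-9 + F)*(2*F) = 2*F*(-9 + F))
a(u, x) = -u/77 + 2*u*(-9 + u)/77 (a(u, x) = u/(-77) + (2*u*(-9 + u))/77 = u*(-1/77) + (2*u*(-9 + u))*(1/77) = -u/77 + 2*u*(-9 + u)/77)
a(128, 181) - (1/(-15894 + 4340) - 1*(-56)) = (1/77)*128*(-19 + 2*128) - (1/(-15894 + 4340) - 1*(-56)) = (1/77)*128*(-19 + 256) - (1/(-11554) + 56) = (1/77)*128*237 - (-1/11554 + 56) = 30336/77 - 1*647023/11554 = 30336/77 - 647023/11554 = 300681373/889658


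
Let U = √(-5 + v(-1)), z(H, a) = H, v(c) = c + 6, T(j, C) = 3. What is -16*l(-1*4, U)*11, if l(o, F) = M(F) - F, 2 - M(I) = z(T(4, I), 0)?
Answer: 176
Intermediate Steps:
v(c) = 6 + c
M(I) = -1 (M(I) = 2 - 1*3 = 2 - 3 = -1)
U = 0 (U = √(-5 + (6 - 1)) = √(-5 + 5) = √0 = 0)
l(o, F) = -1 - F
-16*l(-1*4, U)*11 = -16*(-1 - 1*0)*11 = -16*(-1 + 0)*11 = -16*(-1)*11 = 16*11 = 176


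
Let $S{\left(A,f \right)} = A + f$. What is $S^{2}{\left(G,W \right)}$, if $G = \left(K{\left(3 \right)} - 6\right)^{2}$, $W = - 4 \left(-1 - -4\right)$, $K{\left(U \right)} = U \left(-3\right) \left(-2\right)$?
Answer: $17424$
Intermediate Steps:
$K{\left(U \right)} = 6 U$ ($K{\left(U \right)} = - 3 U \left(-2\right) = 6 U$)
$W = -12$ ($W = - 4 \left(-1 + 4\right) = \left(-4\right) 3 = -12$)
$G = 144$ ($G = \left(6 \cdot 3 - 6\right)^{2} = \left(18 - 6\right)^{2} = 12^{2} = 144$)
$S^{2}{\left(G,W \right)} = \left(144 - 12\right)^{2} = 132^{2} = 17424$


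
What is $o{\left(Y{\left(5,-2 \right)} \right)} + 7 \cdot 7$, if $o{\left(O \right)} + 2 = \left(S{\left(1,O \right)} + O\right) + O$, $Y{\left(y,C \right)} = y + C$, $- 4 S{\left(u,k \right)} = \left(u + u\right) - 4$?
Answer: $\frac{107}{2} \approx 53.5$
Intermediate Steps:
$S{\left(u,k \right)} = 1 - \frac{u}{2}$ ($S{\left(u,k \right)} = - \frac{\left(u + u\right) - 4}{4} = - \frac{2 u - 4}{4} = - \frac{-4 + 2 u}{4} = 1 - \frac{u}{2}$)
$Y{\left(y,C \right)} = C + y$
$o{\left(O \right)} = - \frac{3}{2} + 2 O$ ($o{\left(O \right)} = -2 + \left(\left(\left(1 - \frac{1}{2}\right) + O\right) + O\right) = -2 + \left(\left(\frac{1}{2} + O\right) + O\right) = -2 + \left(\frac{1}{2} + 2 O\right) = - \frac{3}{2} + 2 O$)
$o{\left(Y{\left(5,-2 \right)} \right)} + 7 \cdot 7 = \left(- \frac{3}{2} + 2 \left(-2 + 5\right)\right) + 7 \cdot 7 = \left(- \frac{3}{2} + 2 \cdot 3\right) + 49 = \left(- \frac{3}{2} + 6\right) + 49 = \frac{9}{2} + 49 = \frac{107}{2}$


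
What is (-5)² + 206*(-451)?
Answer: -92881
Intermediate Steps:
(-5)² + 206*(-451) = 25 - 92906 = -92881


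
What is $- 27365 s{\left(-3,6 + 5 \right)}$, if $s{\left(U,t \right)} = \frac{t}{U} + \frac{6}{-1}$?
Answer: $\frac{793585}{3} \approx 2.6453 \cdot 10^{5}$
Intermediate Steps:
$s{\left(U,t \right)} = -6 + \frac{t}{U}$ ($s{\left(U,t \right)} = \frac{t}{U} + 6 \left(-1\right) = \frac{t}{U} - 6 = -6 + \frac{t}{U}$)
$- 27365 s{\left(-3,6 + 5 \right)} = - 27365 \left(-6 + \frac{6 + 5}{-3}\right) = - 27365 \left(-6 + 11 \left(- \frac{1}{3}\right)\right) = - 27365 \left(-6 - \frac{11}{3}\right) = \left(-27365\right) \left(- \frac{29}{3}\right) = \frac{793585}{3}$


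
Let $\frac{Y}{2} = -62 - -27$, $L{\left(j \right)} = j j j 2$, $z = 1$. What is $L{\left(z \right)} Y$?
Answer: $-140$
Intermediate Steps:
$L{\left(j \right)} = 2 j^{3}$ ($L{\left(j \right)} = j^{2} \cdot 2 j = 2 j^{3}$)
$Y = -70$ ($Y = 2 \left(-62 - -27\right) = 2 \left(-62 + 27\right) = 2 \left(-35\right) = -70$)
$L{\left(z \right)} Y = 2 \cdot 1^{3} \left(-70\right) = 2 \cdot 1 \left(-70\right) = 2 \left(-70\right) = -140$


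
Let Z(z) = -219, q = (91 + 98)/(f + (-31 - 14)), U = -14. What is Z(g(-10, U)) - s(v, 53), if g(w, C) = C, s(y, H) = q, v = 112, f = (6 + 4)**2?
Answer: -12234/55 ≈ -222.44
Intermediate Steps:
f = 100 (f = 10**2 = 100)
q = 189/55 (q = (91 + 98)/(100 + (-31 - 14)) = 189/(100 - 45) = 189/55 ≈ 3.4364)
s(y, H) = 189/55
Z(g(-10, U)) - s(v, 53) = -219 - 1*189/55 = -219 - 189/55 = -12234/55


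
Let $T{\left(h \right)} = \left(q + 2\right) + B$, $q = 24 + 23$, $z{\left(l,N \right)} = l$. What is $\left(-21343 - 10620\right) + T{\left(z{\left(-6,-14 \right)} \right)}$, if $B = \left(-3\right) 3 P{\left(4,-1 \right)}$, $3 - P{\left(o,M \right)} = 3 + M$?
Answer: $-31923$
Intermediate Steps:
$P{\left(o,M \right)} = - M$ ($P{\left(o,M \right)} = 3 - \left(3 + M\right) = - M$)
$q = 47$
$B = -9$ ($B = \left(-3\right) 3 \left(\left(-1\right) \left(-1\right)\right) = \left(-9\right) 1 = -9$)
$T{\left(h \right)} = 40$ ($T{\left(h \right)} = \left(47 + 2\right) - 9 = 49 - 9 = 40$)
$\left(-21343 - 10620\right) + T{\left(z{\left(-6,-14 \right)} \right)} = \left(-21343 - 10620\right) + 40 = -31963 + 40 = -31923$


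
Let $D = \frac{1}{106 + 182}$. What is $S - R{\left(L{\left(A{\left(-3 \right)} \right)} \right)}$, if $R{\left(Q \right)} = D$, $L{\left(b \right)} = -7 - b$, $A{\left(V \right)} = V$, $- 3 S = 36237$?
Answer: $- \frac{3478753}{288} \approx -12079.0$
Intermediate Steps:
$S = -12079$ ($S = \left(- \frac{1}{3}\right) 36237 = -12079$)
$D = \frac{1}{288} \approx 0.0034722$
$R{\left(Q \right)} = \frac{1}{288}$
$S - R{\left(L{\left(A{\left(-3 \right)} \right)} \right)} = -12079 - \frac{1}{288} = - \frac{3478753}{288}$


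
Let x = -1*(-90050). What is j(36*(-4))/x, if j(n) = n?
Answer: -72/45025 ≈ -0.0015991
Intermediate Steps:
x = 90050
j(36*(-4))/x = (36*(-4))/90050 = -144*1/90050 = -72/45025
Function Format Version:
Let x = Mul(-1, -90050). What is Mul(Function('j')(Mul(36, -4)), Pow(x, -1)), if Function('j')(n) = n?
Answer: Rational(-72, 45025) ≈ -0.0015991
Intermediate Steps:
x = 90050
Mul(Function('j')(Mul(36, -4)), Pow(x, -1)) = Mul(Mul(36, -4), Pow(90050, -1)) = Mul(-144, Rational(1, 90050)) = Rational(-72, 45025)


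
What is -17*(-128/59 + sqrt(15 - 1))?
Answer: 2176/59 - 17*sqrt(14) ≈ -26.727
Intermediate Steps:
-17*(-128/59 + sqrt(15 - 1)) = -17*(-128*1/59 + sqrt(14)) = -17*(-128/59 + sqrt(14)) = 2176/59 - 17*sqrt(14)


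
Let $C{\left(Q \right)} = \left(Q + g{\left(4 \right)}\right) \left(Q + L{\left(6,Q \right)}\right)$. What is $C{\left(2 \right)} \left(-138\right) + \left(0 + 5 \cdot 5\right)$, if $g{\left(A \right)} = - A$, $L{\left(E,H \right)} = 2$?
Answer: $1129$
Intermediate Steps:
$C{\left(Q \right)} = \left(-4 + Q\right) \left(2 + Q\right)$ ($C{\left(Q \right)} = \left(Q - 4\right) \left(Q + 2\right) = \left(Q - 4\right) \left(2 + Q\right) = \left(-4 + Q\right) \left(2 + Q\right)$)
$C{\left(2 \right)} \left(-138\right) + \left(0 + 5 \cdot 5\right) = \left(-8 + 2^{2} - 4\right) \left(-138\right) + \left(0 + 5 \cdot 5\right) = \left(-8 + 4 - 4\right) \left(-138\right) + \left(0 + 25\right) = \left(-8\right) \left(-138\right) + 25 = 1104 + 25 = 1129$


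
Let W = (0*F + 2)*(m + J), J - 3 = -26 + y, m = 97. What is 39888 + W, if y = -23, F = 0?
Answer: 39990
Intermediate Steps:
J = -46 (J = 3 + (-26 - 23) = 3 - 49 = -46)
W = 102 (W = (0*0 + 2)*(97 - 46) = (0 + 2)*51 = 2*51 = 102)
39888 + W = 39888 + 102 = 39990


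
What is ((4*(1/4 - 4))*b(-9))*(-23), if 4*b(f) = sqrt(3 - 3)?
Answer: 0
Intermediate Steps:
b(f) = 0 (b(f) = sqrt(3 - 3)/4 = sqrt(0)/4 = (1/4)*0 = 0)
((4*(1/4 - 4))*b(-9))*(-23) = ((4*(1/4 - 4))*0)*(-23) = ((4*(-15/4))*0)*(-23) = -15*0*(-23) = 0*(-23) = 0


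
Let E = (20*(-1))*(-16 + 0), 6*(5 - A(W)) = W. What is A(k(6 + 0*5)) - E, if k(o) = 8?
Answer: -949/3 ≈ -316.33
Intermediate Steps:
A(W) = 5 - W/6
E = 320 (E = -20*(-16) = 320)
A(k(6 + 0*5)) - E = (5 - ⅙*8) - 1*320 = (5 - 4/3) - 320 = 11/3 - 320 = -949/3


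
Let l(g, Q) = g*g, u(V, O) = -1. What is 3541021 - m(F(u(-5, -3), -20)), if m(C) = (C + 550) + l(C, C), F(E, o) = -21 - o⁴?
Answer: -25603019949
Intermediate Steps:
l(g, Q) = g²
m(C) = 550 + C + C² (m(C) = (C + 550) + C² = (550 + C) + C² = 550 + C + C²)
3541021 - m(F(u(-5, -3), -20)) = 3541021 - (550 + (-21 - 1*(-20)⁴) + (-21 - 1*(-20)⁴)²) = 3541021 - (550 + (-21 - 1*160000) + (-21 - 1*160000)²) = 3541021 - (550 + (-21 - 160000) + (-21 - 160000)²) = 3541021 - (550 - 160021 + (-160021)²) = 3541021 - (550 - 160021 + 25606720441) = 3541021 - 1*25606560970 = 3541021 - 25606560970 = -25603019949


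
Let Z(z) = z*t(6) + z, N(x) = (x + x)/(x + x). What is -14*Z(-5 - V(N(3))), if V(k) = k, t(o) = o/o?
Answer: 168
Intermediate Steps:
N(x) = 1 (N(x) = (2*x)/((2*x)) = (2*x)*(1/(2*x)) = 1)
t(o) = 1
Z(z) = 2*z (Z(z) = z*1 + z = z + z = 2*z)
-14*Z(-5 - V(N(3))) = -28*(-5 - 1*1) = -28*(-5 - 1) = -28*(-6) = -14*(-12) = 168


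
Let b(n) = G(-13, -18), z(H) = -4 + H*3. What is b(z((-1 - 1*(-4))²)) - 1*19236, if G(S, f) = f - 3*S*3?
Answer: -19137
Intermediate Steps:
G(S, f) = f - 9*S
z(H) = -4 + 3*H
b(n) = 99 (b(n) = -18 - 9*(-13) = -18 + 117 = 99)
b(z((-1 - 1*(-4))²)) - 1*19236 = 99 - 1*19236 = 99 - 19236 = -19137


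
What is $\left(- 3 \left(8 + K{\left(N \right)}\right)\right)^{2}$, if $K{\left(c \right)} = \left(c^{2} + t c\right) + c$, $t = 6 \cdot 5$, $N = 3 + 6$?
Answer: $1218816$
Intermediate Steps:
$N = 9$
$t = 30$
$K{\left(c \right)} = c^{2} + 31 c$ ($K{\left(c \right)} = \left(c^{2} + 30 c\right) + c = c^{2} + 31 c$)
$\left(- 3 \left(8 + K{\left(N \right)}\right)\right)^{2} = \left(- 3 \left(8 + 9 \left(31 + 9\right)\right)\right)^{2} = \left(- 3 \left(8 + 9 \cdot 40\right)\right)^{2} = \left(- 3 \left(8 + 360\right)\right)^{2} = \left(\left(-3\right) 368\right)^{2} = \left(-1104\right)^{2} = 1218816$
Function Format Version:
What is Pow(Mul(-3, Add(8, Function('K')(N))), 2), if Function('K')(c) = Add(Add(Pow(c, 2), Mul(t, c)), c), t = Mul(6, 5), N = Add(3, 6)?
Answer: 1218816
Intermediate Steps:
N = 9
t = 30
Function('K')(c) = Add(Pow(c, 2), Mul(31, c)) (Function('K')(c) = Add(Add(Pow(c, 2), Mul(30, c)), c) = Add(Pow(c, 2), Mul(31, c)))
Pow(Mul(-3, Add(8, Function('K')(N))), 2) = Pow(Mul(-3, Add(8, Mul(9, Add(31, 9)))), 2) = Pow(Mul(-3, Add(8, Mul(9, 40))), 2) = Pow(Mul(-3, Add(8, 360)), 2) = Pow(Mul(-3, 368), 2) = Pow(-1104, 2) = 1218816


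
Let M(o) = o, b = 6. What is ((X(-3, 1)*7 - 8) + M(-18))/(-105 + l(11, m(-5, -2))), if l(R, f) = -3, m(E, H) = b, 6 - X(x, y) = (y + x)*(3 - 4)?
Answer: -1/54 ≈ -0.018519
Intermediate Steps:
X(x, y) = 6 + x + y (X(x, y) = 6 - (y + x)*(3 - 4) = 6 - (x + y)*(-1) = 6 - (-x - y) = 6 + (x + y) = 6 + x + y)
m(E, H) = 6
((X(-3, 1)*7 - 8) + M(-18))/(-105 + l(11, m(-5, -2))) = (((6 - 3 + 1)*7 - 8) - 18)/(-105 - 3) = ((4*7 - 8) - 18)/(-108) = ((28 - 8) - 18)*(-1/108) = (20 - 18)*(-1/108) = 2*(-1/108) = -1/54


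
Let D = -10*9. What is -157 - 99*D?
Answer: 8753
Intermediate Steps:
D = -90
-157 - 99*D = -157 - 99*(-90) = -157 + 8910 = 8753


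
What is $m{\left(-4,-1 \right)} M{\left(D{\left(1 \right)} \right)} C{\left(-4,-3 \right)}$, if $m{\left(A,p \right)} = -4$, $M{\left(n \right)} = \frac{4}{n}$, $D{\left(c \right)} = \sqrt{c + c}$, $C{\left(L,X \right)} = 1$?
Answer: $- 8 \sqrt{2} \approx -11.314$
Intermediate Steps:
$D{\left(c \right)} = \sqrt{2} \sqrt{c}$ ($D{\left(c \right)} = \sqrt{2 c} = \sqrt{2} \sqrt{c}$)
$m{\left(-4,-1 \right)} M{\left(D{\left(1 \right)} \right)} C{\left(-4,-3 \right)} = - 4 \frac{4}{\sqrt{2} \sqrt{1}} \cdot 1 = - 4 \frac{4}{\sqrt{2} \cdot 1} \cdot 1 = - 4 \frac{4}{\sqrt{2}} \cdot 1 = - 4 \cdot 4 \frac{\sqrt{2}}{2} \cdot 1 = - 4 \cdot 2 \sqrt{2} \cdot 1 = - 8 \sqrt{2} \cdot 1 = - 8 \sqrt{2}$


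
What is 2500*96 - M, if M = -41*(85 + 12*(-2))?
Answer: 242501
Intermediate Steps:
M = -2501 (M = -41*(85 - 24) = -41*61 = -2501)
2500*96 - M = 2500*96 - 1*(-2501) = 240000 + 2501 = 242501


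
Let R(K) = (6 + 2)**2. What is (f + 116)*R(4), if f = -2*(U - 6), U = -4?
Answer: 8704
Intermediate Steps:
R(K) = 64 (R(K) = 8**2 = 64)
f = 20 (f = -2*(-4 - 6) = -2*(-10) = 20)
(f + 116)*R(4) = (20 + 116)*64 = 136*64 = 8704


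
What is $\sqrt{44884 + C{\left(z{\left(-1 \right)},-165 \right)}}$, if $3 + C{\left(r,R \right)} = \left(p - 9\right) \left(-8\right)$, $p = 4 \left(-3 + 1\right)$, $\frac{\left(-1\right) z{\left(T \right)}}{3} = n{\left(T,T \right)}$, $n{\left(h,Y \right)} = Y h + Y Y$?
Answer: $\sqrt{45017} \approx 212.17$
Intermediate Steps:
$n{\left(h,Y \right)} = Y^{2} + Y h$ ($n{\left(h,Y \right)} = Y h + Y^{2} = Y^{2} + Y h$)
$z{\left(T \right)} = - 6 T^{2}$ ($z{\left(T \right)} = - 3 T \left(T + T\right) = - 3 T 2 T = - 3 \cdot 2 T^{2} = - 6 T^{2}$)
$p = -8$ ($p = 4 \left(-2\right) = -8$)
$C{\left(r,R \right)} = 133$ ($C{\left(r,R \right)} = -3 + \left(-8 - 9\right) \left(-8\right) = -3 - -136 = -3 + 136 = 133$)
$\sqrt{44884 + C{\left(z{\left(-1 \right)},-165 \right)}} = \sqrt{44884 + 133} = \sqrt{45017}$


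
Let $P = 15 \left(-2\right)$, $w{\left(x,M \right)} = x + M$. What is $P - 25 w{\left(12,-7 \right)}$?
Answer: $-155$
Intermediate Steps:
$w{\left(x,M \right)} = M + x$
$P = -30$
$P - 25 w{\left(12,-7 \right)} = -30 - 25 \left(-7 + 12\right) = -30 - 125 = -155$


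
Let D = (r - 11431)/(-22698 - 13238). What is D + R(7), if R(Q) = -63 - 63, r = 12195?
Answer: -1132175/8984 ≈ -126.02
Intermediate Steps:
D = -191/8984 (D = (12195 - 11431)/(-22698 - 13238) = 764/(-35936) = 764*(-1/35936) = -191/8984 ≈ -0.021260)
R(Q) = -126
D + R(7) = -191/8984 - 126 = -1132175/8984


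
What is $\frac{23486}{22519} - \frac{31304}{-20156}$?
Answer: $\frac{294579648}{113473241} \approx 2.596$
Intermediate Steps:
$\frac{23486}{22519} - \frac{31304}{-20156} = 23486 \cdot \frac{1}{22519} - - \frac{7826}{5039} = \frac{23486}{22519} + \frac{7826}{5039} = \frac{294579648}{113473241}$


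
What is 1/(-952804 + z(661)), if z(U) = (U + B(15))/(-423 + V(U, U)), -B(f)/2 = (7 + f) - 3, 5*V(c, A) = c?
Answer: -1454/1385380131 ≈ -1.0495e-6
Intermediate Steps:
V(c, A) = c/5
B(f) = -8 - 2*f (B(f) = -2*((7 + f) - 3) = -2*(4 + f) = -8 - 2*f)
z(U) = (-38 + U)/(-423 + U/5) (z(U) = (U + (-8 - 2*15))/(-423 + U/5) = (U + (-8 - 30))/(-423 + U/5) = (U - 38)/(-423 + U/5) = (-38 + U)/(-423 + U/5))
1/(-952804 + z(661)) = 1/(-952804 + 5*(-38 + 661)/(-2115 + 661)) = 1/(-952804 + 5*623/(-1454)) = 1/(-952804 + 5*(-1/1454)*623) = 1/(-952804 - 3115/1454) = 1/(-1385380131/1454) = -1454/1385380131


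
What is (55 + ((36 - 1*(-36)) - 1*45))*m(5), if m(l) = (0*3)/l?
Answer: 0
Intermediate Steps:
m(l) = 0 (m(l) = 0/l = 0)
(55 + ((36 - 1*(-36)) - 1*45))*m(5) = (55 + ((36 - 1*(-36)) - 1*45))*0 = (55 + ((36 + 36) - 45))*0 = (55 + (72 - 45))*0 = (55 + 27)*0 = 82*0 = 0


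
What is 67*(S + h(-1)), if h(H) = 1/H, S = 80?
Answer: 5293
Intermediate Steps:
67*(S + h(-1)) = 67*(80 + 1/(-1)) = 67*(80 - 1) = 67*79 = 5293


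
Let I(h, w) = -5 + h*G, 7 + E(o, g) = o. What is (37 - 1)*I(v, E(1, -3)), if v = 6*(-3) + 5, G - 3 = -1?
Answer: -1116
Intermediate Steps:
G = 2 (G = 3 - 1 = 2)
E(o, g) = -7 + o
v = -13 (v = -18 + 5 = -13)
I(h, w) = -5 + 2*h (I(h, w) = -5 + h*2 = -5 + 2*h)
(37 - 1)*I(v, E(1, -3)) = (37 - 1)*(-5 + 2*(-13)) = 36*(-5 - 26) = 36*(-31) = -1116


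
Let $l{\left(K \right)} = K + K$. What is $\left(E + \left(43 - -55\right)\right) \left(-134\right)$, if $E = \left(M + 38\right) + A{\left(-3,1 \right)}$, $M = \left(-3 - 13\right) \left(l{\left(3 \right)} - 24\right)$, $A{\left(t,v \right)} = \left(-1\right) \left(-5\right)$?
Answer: $-57486$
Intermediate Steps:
$l{\left(K \right)} = 2 K$
$A{\left(t,v \right)} = 5$
$M = 288$ ($M = \left(-3 - 13\right) \left(2 \cdot 3 - 24\right) = - 16 \left(6 - 24\right) = \left(-16\right) \left(-18\right) = 288$)
$E = 331$ ($E = \left(288 + 38\right) + 5 = 326 + 5 = 331$)
$\left(E + \left(43 - -55\right)\right) \left(-134\right) = \left(331 + \left(43 - -55\right)\right) \left(-134\right) = \left(331 + \left(43 + 55\right)\right) \left(-134\right) = \left(331 + 98\right) \left(-134\right) = 429 \left(-134\right) = -57486$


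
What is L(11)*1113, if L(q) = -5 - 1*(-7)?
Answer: 2226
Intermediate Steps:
L(q) = 2 (L(q) = -5 + 7 = 2)
L(11)*1113 = 2*1113 = 2226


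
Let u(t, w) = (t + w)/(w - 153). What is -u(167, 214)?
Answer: -381/61 ≈ -6.2459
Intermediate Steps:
u(t, w) = (t + w)/(-153 + w)
-u(167, 214) = -(167 + 214)/(-153 + 214) = -381/61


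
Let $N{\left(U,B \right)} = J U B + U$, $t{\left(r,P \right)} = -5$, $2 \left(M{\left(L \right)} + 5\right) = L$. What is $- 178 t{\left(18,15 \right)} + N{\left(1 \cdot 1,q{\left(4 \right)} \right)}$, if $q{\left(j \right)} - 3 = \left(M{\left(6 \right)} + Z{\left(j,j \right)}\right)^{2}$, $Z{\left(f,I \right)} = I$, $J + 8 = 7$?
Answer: $884$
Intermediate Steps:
$J = -1$ ($J = -8 + 7 = -1$)
$M{\left(L \right)} = -5 + \frac{L}{2}$
$q{\left(j \right)} = 3 + \left(-2 + j\right)^{2}$ ($q{\left(j \right)} = 3 + \left(\left(-5 + \frac{1}{2} \cdot 6\right) + j\right)^{2} = 3 + \left(\left(-5 + 3\right) + j\right)^{2} = 3 + \left(-2 + j\right)^{2}$)
$N{\left(U,B \right)} = U - B U$ ($N{\left(U,B \right)} = - U B + U = - B U + U = U - B U$)
$- 178 t{\left(18,15 \right)} + N{\left(1 \cdot 1,q{\left(4 \right)} \right)} = \left(-178\right) \left(-5\right) + 1 \cdot 1 \left(1 - \left(3 + \left(-2 + 4\right)^{2}\right)\right) = 890 + 1 \left(1 - \left(3 + 2^{2}\right)\right) = 890 + 1 \left(1 - \left(3 + 4\right)\right) = 890 + 1 \left(1 - 7\right) = 890 + 1 \left(-6\right) = 890 - 6 = 884$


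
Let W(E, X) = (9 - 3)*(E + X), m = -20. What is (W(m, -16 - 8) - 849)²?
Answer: 1238769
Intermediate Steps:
W(E, X) = 6*E + 6*X (W(E, X) = 6*(E + X) = 6*E + 6*X)
(W(m, -16 - 8) - 849)² = ((6*(-20) + 6*(-16 - 8)) - 849)² = ((-120 + 6*(-24)) - 849)² = ((-120 - 144) - 849)² = (-264 - 849)² = (-1113)² = 1238769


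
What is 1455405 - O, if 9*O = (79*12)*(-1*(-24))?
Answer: 1452877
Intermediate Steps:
O = 2528 (O = ((79*12)*(-1*(-24)))/9 = (948*24)/9 = (⅑)*22752 = 2528)
1455405 - O = 1455405 - 1*2528 = 1455405 - 2528 = 1452877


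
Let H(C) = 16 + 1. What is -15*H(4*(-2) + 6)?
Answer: -255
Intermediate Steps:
H(C) = 17
-15*H(4*(-2) + 6) = -15*17 = -255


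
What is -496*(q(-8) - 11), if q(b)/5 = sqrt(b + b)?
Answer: 5456 - 9920*I ≈ 5456.0 - 9920.0*I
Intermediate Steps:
q(b) = 5*sqrt(2)*sqrt(b) (q(b) = 5*sqrt(b + b) = 5*sqrt(2*b) = 5*(sqrt(2)*sqrt(b)) = 5*sqrt(2)*sqrt(b))
-496*(q(-8) - 11) = -496*(5*sqrt(2)*sqrt(-8) - 11) = -496*(5*sqrt(2)*(2*I*sqrt(2)) - 11) = -496*(20*I - 11) = -496*(-11 + 20*I) = 5456 - 9920*I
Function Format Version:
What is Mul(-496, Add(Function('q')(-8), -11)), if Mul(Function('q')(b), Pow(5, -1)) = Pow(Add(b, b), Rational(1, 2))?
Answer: Add(5456, Mul(-9920, I)) ≈ Add(5456.0, Mul(-9920.0, I))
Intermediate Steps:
Function('q')(b) = Mul(5, Pow(2, Rational(1, 2)), Pow(b, Rational(1, 2))) (Function('q')(b) = Mul(5, Pow(Add(b, b), Rational(1, 2))) = Mul(5, Pow(Mul(2, b), Rational(1, 2))) = Mul(5, Mul(Pow(2, Rational(1, 2)), Pow(b, Rational(1, 2)))) = Mul(5, Pow(2, Rational(1, 2)), Pow(b, Rational(1, 2))))
Mul(-496, Add(Function('q')(-8), -11)) = Mul(-496, Add(Mul(5, Pow(2, Rational(1, 2)), Pow(-8, Rational(1, 2))), -11)) = Mul(-496, Add(Mul(5, Pow(2, Rational(1, 2)), Mul(2, I, Pow(2, Rational(1, 2)))), -11)) = Mul(-496, Add(Mul(20, I), -11)) = Mul(-496, Add(-11, Mul(20, I))) = Add(5456, Mul(-9920, I))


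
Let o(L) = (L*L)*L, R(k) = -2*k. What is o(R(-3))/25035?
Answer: 72/8345 ≈ 0.0086279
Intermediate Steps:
o(L) = L**3 (o(L) = L**2*L = L**3)
o(R(-3))/25035 = (-2*(-3))**3/25035 = 6**3*(1/25035) = 216*(1/25035) = 72/8345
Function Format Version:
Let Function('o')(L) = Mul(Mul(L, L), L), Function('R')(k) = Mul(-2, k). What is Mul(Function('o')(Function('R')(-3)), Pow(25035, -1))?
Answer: Rational(72, 8345) ≈ 0.0086279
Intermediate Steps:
Function('o')(L) = Pow(L, 3) (Function('o')(L) = Mul(Pow(L, 2), L) = Pow(L, 3))
Mul(Function('o')(Function('R')(-3)), Pow(25035, -1)) = Mul(Pow(Mul(-2, -3), 3), Pow(25035, -1)) = Mul(Pow(6, 3), Rational(1, 25035)) = Mul(216, Rational(1, 25035)) = Rational(72, 8345)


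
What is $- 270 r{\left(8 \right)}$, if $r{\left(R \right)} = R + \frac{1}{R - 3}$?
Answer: $-2214$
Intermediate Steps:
$r{\left(R \right)} = R + \frac{1}{-3 + R}$
$- 270 r{\left(8 \right)} = - 270 \frac{1 + 8^{2} - 24}{-3 + 8} = - 270 \frac{1 + 64 - 24}{5} = - 270 \cdot \frac{1}{5} \cdot 41 = \left(-270\right) \frac{41}{5} = -2214$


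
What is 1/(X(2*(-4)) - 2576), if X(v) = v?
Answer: -1/2584 ≈ -0.00038700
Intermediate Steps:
1/(X(2*(-4)) - 2576) = 1/(2*(-4) - 2576) = 1/(-8 - 2576) = 1/(-2584) = -1/2584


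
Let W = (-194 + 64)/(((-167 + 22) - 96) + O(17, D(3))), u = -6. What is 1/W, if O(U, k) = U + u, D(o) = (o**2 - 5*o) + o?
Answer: 23/13 ≈ 1.7692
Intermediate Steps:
D(o) = o**2 - 4*o
O(U, k) = -6 + U (O(U, k) = U - 6 = -6 + U)
W = 13/23 (W = (-194 + 64)/(((-167 + 22) - 96) + (-6 + 17)) = -130/((-145 - 96) + 11) = -130/(-241 + 11) = -130/(-230) = -130*(-1/230) = 13/23 ≈ 0.56522)
1/W = 1/(13/23) = 23/13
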